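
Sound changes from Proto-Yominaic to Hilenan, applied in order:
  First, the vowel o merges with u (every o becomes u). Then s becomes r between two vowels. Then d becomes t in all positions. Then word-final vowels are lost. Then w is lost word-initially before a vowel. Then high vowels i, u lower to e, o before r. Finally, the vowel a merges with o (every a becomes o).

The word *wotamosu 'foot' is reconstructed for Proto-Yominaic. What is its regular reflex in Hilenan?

Hilenan: *wotamosu
  wotamosu → wutamusu   [vowel merger]
  wutamusu → wutamuru   [rhotacism]
  wutamuru (rule 3 does not apply)
  wutamuru → wutamur   [apocope]
  wutamur → utamur   [glide loss]
  utamur → utamor   [pre-rhotic lowering]
  utamor → utomor   [vowel merger]
  giving Hilenan utomor.

utomor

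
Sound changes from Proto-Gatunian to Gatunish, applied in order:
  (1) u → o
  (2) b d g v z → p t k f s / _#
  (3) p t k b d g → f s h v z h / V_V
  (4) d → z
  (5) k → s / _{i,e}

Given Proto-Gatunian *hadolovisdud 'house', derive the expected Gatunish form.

Gatunish: *hadolovisdud
  hadolovisdud → hadolovisdod   [vowel merger]
  hadolovisdod → hadolovisdot   [final devoicing]
  hadolovisdot → hazolovisdot   [intervocalic lenition]
  hazolovisdot → hazoloviszot   [unconditioned shift]
  hazoloviszot (rule 5 does not apply)
  giving Gatunish hazoloviszot.

hazoloviszot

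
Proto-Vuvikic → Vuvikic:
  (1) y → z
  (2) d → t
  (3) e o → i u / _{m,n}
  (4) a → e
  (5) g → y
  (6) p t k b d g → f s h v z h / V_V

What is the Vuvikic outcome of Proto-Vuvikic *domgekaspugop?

tumyehespuyop

Vuvikic: *domgekaspugop > tomgekaspugop > tumgekaspugop > tumgekespugop > tumyekespuyop > tumyehespuyop  (by unconditioned shift, pre-nasal raising, vowel merger, unconditioned shift, intervocalic lenition)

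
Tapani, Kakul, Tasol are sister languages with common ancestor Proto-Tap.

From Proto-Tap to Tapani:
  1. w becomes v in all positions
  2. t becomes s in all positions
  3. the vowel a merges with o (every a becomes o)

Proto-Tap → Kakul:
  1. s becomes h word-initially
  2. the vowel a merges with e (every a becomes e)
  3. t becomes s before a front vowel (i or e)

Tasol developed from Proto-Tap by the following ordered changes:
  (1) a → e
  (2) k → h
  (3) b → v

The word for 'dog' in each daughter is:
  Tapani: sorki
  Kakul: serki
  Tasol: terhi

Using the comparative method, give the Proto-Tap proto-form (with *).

Position 1: Tapani has s, Kakul has s, Tasol has t. Tasol preserves t here (none of its changes turn any other segment into t), so the proto-segment is *t.
Position 2: Tapani has o, Kakul has e, Tasol has e. Taking the neighbouring segments as reconstructed: Tapani o could go back to *a or *o; Kakul e could go back to *a or *e; Tasol e could go back to *a or *e — the one source consistent with every daughter is *a.
This points to *tarki. Verify forward in each daughter:
Tapani: *tarki > sarki > sorki  (by unconditioned shift, vowel merger)
Kakul: start from *tarki.
  rule 1: no change — tarki
  rule 2 (vowel merger): tarki → terki
  rule 3 (palatalisation): terki → serki
  ⇒ Kakul serki
Tasol: start from *tarki.
  rule 1 (vowel merger): tarki → terki
  rule 2 (unconditioned shift): terki → terhi
  rule 3: no change — terhi
  ⇒ Tasol terhi
No other proto-form is consistent with every reflex, so the reconstruction is *tarki.

*tarki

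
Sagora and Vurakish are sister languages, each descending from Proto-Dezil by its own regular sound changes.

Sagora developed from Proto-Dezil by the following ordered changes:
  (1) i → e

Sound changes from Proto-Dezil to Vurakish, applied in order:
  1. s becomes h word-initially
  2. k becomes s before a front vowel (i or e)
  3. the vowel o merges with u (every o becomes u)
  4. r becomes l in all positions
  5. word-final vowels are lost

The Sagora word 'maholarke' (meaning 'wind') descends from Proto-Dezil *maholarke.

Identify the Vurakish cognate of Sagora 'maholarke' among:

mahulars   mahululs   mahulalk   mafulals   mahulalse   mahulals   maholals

mahulals

Vurakish: start from *maholarke.
  rule 1: no change — maholarke
  rule 2 (palatalisation): maholarke → maholarse
  rule 3 (vowel merger): maholarse → mahularse
  rule 4 (unconditioned shift): mahularse → mahulalse
  rule 5 (apocope): mahulalse → mahulals
  ⇒ Vurakish mahulals
The other candidates each miss or misapply at least one Vurakish change.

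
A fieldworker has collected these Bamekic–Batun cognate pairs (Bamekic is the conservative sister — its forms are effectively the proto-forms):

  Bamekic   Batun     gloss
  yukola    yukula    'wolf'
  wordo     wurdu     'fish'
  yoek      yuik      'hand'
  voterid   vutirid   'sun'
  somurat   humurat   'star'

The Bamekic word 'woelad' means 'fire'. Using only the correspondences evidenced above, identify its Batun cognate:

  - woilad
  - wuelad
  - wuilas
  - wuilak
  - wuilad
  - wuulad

wuilad

yoek ~ yuik — Bamekic o corresponds to Batun u after a consonant, before a front vowel.
yoek ~ yuik — Bamekic e corresponds to Batun i after a vowel, before a consonant other than r, m, n, p, b, f, v.
Applying these to Bamekic 'woelad':
  woelad → wuelad   (o→u after a consonant, before a front vowel)
  wuelad → wuilad   (e→i after a vowel, before a consonant other than r, m, n, p, b, f, v)
So the Batun cognate is 'wuilad'.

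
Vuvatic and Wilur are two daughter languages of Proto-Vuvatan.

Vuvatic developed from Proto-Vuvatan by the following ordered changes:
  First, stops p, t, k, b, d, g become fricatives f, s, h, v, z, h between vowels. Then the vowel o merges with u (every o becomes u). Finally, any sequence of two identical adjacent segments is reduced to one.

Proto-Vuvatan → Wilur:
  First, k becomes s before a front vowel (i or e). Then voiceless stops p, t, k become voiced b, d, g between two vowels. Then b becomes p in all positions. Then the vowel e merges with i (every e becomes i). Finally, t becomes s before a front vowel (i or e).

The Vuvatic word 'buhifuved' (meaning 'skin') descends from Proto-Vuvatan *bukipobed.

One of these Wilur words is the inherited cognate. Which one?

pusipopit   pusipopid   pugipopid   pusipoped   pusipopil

pusipopid

Wilur: *bukipobed > busipobed > busibobed > pusipoped > pusipopid  (by palatalisation, intervocalic voicing, unconditioned shift, vowel merger)
The other candidates each miss or misapply at least one Wilur change.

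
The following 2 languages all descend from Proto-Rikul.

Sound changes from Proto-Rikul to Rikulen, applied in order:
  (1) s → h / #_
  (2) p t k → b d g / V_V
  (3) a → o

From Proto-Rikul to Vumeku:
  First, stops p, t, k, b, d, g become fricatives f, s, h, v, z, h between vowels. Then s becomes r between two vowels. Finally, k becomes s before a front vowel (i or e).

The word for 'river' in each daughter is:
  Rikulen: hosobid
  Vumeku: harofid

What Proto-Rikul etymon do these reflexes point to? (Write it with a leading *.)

Position 3: Rikulen has s, Vumeku has r. Rikulen preserves s here (none of its changes turn any other segment into s), so the proto-segment is *s.
Position 2: Rikulen has o, Vumeku has a. Vumeku preserves a here (none of its changes turn any other segment into a), so the proto-segment is *a.
Position 5: Rikulen has b, Vumeku has f. Taking the neighbouring segments as reconstructed: Rikulen b could go back to *p or *b; Vumeku f could go back to *p or *f — the one source consistent with every daughter is *p.
Continuing position by position gives *hasopid; check it forward:
Rikulen: *hasopid
  hasopid (rule 1 does not apply)
  hasopid → hasobid   [intervocalic voicing]
  hasobid → hosobid   [vowel merger]
  giving Rikulen hosobid.
Vumeku: *hasopid > hasofid > harofid  (by intervocalic lenition, rhotacism)
*hasopid is the unique common source.

*hasopid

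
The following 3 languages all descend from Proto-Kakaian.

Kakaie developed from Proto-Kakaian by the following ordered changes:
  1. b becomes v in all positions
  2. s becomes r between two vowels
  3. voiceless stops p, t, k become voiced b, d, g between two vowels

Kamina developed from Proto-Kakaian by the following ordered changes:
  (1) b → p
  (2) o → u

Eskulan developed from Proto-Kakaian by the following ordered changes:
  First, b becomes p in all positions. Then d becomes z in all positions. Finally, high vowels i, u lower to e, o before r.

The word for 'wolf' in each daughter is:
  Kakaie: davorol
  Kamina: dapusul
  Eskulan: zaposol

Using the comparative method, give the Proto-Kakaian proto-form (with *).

*dabosol

Position 6: Kakaie has o, Kamina has u, Eskulan has o. Kakaie preserves o here (none of its changes turn any other segment into o), so the proto-segment is *o.
Position 1: Kakaie has d, Kamina has d, Eskulan has z. Kamina preserves d here (none of its changes turn any other segment into d), so the proto-segment is *d.
Position 3: Kakaie has v, Kamina has p, Eskulan has p. Taking the neighbouring segments as reconstructed: Kakaie v could go back to *b or *v; Kamina p could go back to *p or *b; Eskulan p could go back to *p or *b — the one source consistent with every daughter is *b.
Continuing position by position gives *dabosol; check it forward:
Kakaie: *dabosol
  dabosol → davosol   [unconditioned shift]
  davosol → davorol   [rhotacism]
  davorol (rule 3 does not apply)
  giving Kakaie davorol.
Kamina: start from *dabosol.
  rule 1 (unconditioned shift): dabosol → daposol
  rule 2 (vowel merger): daposol → dapusul
  ⇒ Kamina dapusul
Eskulan: start from *dabosol.
  rule 1 (unconditioned shift): dabosol → daposol
  rule 2 (unconditioned shift): daposol → zaposol
  rule 3: no change — zaposol
  ⇒ Eskulan zaposol
*dabosol is the unique common source.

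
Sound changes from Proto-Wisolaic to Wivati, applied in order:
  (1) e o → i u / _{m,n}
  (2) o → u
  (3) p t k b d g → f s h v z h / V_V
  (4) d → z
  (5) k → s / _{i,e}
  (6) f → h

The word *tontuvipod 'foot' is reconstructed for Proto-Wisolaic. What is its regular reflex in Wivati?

tuntuvihuz

Wivati: *tontuvipod > tuntuvipod > tuntuvipud > tuntuvifud > tuntuvifuz > tuntuvihuz  (by pre-nasal raising, vowel merger, intervocalic lenition, unconditioned shift, unconditioned shift)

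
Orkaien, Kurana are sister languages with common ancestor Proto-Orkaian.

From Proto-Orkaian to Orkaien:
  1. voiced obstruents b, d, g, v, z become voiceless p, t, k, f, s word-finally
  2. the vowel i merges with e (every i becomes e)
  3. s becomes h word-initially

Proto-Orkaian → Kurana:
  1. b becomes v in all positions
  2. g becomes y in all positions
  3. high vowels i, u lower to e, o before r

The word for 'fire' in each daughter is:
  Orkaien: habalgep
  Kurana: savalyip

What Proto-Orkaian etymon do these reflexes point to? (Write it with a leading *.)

*sabalgip

Position 6: Orkaien has g, Kurana has y. Orkaien preserves g here (none of its changes turn any other segment into g), so the proto-segment is *g.
Position 1: Orkaien has h, Kurana has s. Kurana preserves s here (none of its changes turn any other segment into s), so the proto-segment is *s.
Position 3: Orkaien has b, Kurana has v. Orkaien preserves b here (none of its changes turn any other segment into b), so the proto-segment is *b.
Verify the candidate proto-form against each daughter:
Orkaien: *sabalgip > sabalgep > habalgep  (by vowel merger, debuccalisation)
Kurana: *sabalgip > savalgip > savalyip  (by unconditioned shift, unconditioned shift)
Only *sabalgip yields all of Orkaien habalgep, Kurana savalyip.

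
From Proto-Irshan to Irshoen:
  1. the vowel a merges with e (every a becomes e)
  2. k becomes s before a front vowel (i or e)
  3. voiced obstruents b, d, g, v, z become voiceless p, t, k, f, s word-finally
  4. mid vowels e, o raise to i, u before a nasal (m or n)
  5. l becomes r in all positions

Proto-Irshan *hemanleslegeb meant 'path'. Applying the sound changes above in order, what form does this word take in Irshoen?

Irshoen: *hemanleslegeb > hemenleslegeb > hemenleslegep > himinleslegep > himinresregep  (by vowel merger, final devoicing, pre-nasal raising, unconditioned shift)

himinresregep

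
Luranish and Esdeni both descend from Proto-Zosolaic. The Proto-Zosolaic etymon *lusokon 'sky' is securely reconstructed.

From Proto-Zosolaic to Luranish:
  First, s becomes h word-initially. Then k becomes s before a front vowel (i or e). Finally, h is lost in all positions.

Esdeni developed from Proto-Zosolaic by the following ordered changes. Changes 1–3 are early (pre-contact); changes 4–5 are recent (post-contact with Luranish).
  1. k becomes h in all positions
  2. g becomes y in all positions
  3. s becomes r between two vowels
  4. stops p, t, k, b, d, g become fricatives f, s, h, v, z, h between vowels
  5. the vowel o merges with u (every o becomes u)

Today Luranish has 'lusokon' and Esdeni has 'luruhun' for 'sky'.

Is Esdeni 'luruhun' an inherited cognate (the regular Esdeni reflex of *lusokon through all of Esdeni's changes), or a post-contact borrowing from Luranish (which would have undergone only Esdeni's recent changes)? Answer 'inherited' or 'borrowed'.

If inherited, *lusokon would pass through all of Esdeni's changes:
Esdeni: start from *lusokon.
  rule 1 (unconditioned shift): lusokon → lusohon
  rule 2: no change — lusohon
  rule 3 (rhotacism): lusohon → lurohon
  rule 4: no change — lurohon
  rule 5 (vowel merger): lurohon → luruhun
  ⇒ Esdeni luruhun
If borrowed from Luranish 'lusokon' after the early changes, it would undergo only the recent ones:
  rule 4 (intervocalic lenition): lusokon → lusohon
  rule 5 (vowel merger): lusohon → lusuhun
  ⇒ as a loan: lusuhun
Esdeni 'luruhun' matches the inherited outcome exactly, so it is an inherited cognate, not a loan.

inherited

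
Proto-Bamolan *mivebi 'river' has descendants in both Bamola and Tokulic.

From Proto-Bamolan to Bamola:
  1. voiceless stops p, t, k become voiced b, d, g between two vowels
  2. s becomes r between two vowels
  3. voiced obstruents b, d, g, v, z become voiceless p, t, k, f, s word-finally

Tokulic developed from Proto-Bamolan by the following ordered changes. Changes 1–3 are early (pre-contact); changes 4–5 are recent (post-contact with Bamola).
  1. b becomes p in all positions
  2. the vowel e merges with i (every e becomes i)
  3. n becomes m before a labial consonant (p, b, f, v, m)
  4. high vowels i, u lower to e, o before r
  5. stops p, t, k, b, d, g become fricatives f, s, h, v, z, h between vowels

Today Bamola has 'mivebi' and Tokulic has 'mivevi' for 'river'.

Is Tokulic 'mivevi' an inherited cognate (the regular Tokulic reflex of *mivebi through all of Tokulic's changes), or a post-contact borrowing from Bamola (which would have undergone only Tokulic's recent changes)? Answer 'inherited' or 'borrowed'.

borrowed

If inherited, *mivebi would pass through all of Tokulic's changes:
Tokulic: start from *mivebi.
  rule 1 (unconditioned shift): mivebi → mivepi
  rule 2 (vowel merger): mivepi → mivipi
  rule 3: no change — mivipi
  rule 4: no change — mivipi
  rule 5 (intervocalic lenition): mivipi → mivifi
  ⇒ Tokulic mivifi
If borrowed from Bamola 'mivebi' after the early changes, it would undergo only the recent ones:
  rule 4 (pre-rhotic lowering): no change (mivebi)
  rule 5 (intervocalic lenition): mivebi → mivevi
  ⇒ as a loan: mivevi
Tokulic 'mivevi' matches the loan outcome 'mivevi', not the inherited 'mivifi' — it skipped the early Tokulic changes, so it was borrowed from Bamola.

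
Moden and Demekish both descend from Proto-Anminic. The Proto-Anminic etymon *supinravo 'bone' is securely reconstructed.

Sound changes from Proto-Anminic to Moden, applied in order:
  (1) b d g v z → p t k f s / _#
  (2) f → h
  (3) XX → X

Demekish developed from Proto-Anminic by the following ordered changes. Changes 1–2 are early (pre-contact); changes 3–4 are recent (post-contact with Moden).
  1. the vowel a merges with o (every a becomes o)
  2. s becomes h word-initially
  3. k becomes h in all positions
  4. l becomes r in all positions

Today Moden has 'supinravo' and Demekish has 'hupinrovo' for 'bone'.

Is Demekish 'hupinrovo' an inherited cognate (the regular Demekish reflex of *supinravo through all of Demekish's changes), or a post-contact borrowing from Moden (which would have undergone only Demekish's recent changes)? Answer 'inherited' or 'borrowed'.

If inherited, *supinravo would pass through all of Demekish's changes:
Demekish: start from *supinravo.
  rule 1 (vowel merger): supinravo → supinrovo
  rule 2 (debuccalisation): supinrovo → hupinrovo
  rule 3: no change — hupinrovo
  rule 4: no change — hupinrovo
  ⇒ Demekish hupinrovo
If borrowed from Moden 'supinravo' after the early changes, it would undergo only the recent ones:
  rule 3 (unconditioned shift): no change (supinravo)
  rule 4 (unconditioned shift): no change (supinravo)
  ⇒ as a loan: supinravo
Demekish 'hupinrovo' matches the inherited outcome exactly, so it is an inherited cognate, not a loan.

inherited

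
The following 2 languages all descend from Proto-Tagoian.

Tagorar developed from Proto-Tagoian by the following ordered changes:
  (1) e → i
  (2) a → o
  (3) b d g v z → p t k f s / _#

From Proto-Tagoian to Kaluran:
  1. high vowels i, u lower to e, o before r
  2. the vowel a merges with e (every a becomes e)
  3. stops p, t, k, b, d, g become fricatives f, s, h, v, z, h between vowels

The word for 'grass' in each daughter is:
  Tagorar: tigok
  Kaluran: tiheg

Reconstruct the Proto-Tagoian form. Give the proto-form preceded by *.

*tigag

Position 3: Tagorar has g, Kaluran has h. Tagorar preserves g here (none of its changes turn any other segment into g), so the proto-segment is *g.
Position 4: Tagorar has o, Kaluran has e. Taking the neighbouring segments as reconstructed: Tagorar o could go back to *a or *o; Kaluran e could go back to *a or *e — the one source consistent with every daughter is *a.
Verify the candidate proto-form against each daughter:
Tagorar: start from *tigag.
  rule 1: no change — tigag
  rule 2 (vowel merger): tigag → tigog
  rule 3 (final devoicing): tigog → tigok
  ⇒ Tagorar tigok
Kaluran: start from *tigag.
  rule 1: no change — tigag
  rule 2 (vowel merger): tigag → tigeg
  rule 3 (intervocalic lenition): tigeg → tiheg
  ⇒ Kaluran tiheg
No other proto-form is consistent with every reflex, so the reconstruction is *tigag.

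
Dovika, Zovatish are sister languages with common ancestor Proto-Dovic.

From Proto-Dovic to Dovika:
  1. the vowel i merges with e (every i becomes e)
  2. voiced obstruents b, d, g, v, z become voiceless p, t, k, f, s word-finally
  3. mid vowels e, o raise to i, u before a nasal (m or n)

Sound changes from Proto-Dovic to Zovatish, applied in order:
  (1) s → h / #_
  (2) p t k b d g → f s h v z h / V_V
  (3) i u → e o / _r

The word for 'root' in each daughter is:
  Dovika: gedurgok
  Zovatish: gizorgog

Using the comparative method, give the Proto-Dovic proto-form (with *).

*gidurgog

Position 4: Dovika has u, Zovatish has o. Taking the neighbouring segments as reconstructed: Dovika u can only go back to *u; Zovatish o could go back to *o or *u — the one source consistent with every daughter is *u.
Position 3: Dovika has d, Zovatish has z. Dovika preserves d here (none of its changes turn any other segment into d), so the proto-segment is *d.
Position 2: Dovika has e, Zovatish has i. Zovatish preserves i here (none of its changes turn any other segment into i), so the proto-segment is *i.
Verify the candidate proto-form against each daughter:
Dovika: start from *gidurgog.
  rule 1 (vowel merger): gidurgog → gedurgog
  rule 2 (final devoicing): gedurgog → gedurgok
  rule 3: no change — gedurgok
  ⇒ Dovika gedurgok
Zovatish: *gidurgog > gizurgog > gizorgog  (by intervocalic lenition, pre-rhotic lowering)
Only *gidurgog yields all of Dovika gedurgok, Zovatish gizorgog.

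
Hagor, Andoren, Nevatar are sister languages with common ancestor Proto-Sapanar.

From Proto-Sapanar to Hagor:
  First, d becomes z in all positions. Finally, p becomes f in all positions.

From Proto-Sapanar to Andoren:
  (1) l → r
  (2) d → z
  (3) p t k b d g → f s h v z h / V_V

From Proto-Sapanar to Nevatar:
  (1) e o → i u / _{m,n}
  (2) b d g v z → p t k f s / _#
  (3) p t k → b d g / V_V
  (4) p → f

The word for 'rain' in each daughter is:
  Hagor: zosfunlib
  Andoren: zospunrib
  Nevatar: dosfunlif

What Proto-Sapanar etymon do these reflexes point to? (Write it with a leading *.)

*dospunlib

Position 9: Hagor has b, Andoren has b, Nevatar has f. Hagor preserves b here (none of its changes turn any other segment into b), so the proto-segment is *b.
Position 1: Hagor has z, Andoren has z, Nevatar has d. Taking the neighbouring segments as reconstructed: Hagor z could go back to *d or *z; Andoren z could go back to *d or *z; Nevatar d can only go back to *d — the one source consistent with every daughter is *d.
Position 7: Hagor has l, Andoren has r, Nevatar has l. Hagor preserves l here (none of its changes turn any other segment into l), so the proto-segment is *l.
Continuing position by position gives *dospunlib; check it forward:
Hagor: *dospunlib > zospunlib > zosfunlib  (by unconditioned shift, unconditioned shift)
Andoren: *dospunlib > dospunrib > zospunrib  (by unconditioned shift, unconditioned shift)
Nevatar: start from *dospunlib.
  rule 1: no change — dospunlib
  rule 2 (final devoicing): dospunlib → dospunlip
  rule 3: no change — dospunlip
  rule 4 (unconditioned shift): dospunlip → dosfunlif
  ⇒ Nevatar dosfunlif
No other proto-form is consistent with every reflex, so the reconstruction is *dospunlib.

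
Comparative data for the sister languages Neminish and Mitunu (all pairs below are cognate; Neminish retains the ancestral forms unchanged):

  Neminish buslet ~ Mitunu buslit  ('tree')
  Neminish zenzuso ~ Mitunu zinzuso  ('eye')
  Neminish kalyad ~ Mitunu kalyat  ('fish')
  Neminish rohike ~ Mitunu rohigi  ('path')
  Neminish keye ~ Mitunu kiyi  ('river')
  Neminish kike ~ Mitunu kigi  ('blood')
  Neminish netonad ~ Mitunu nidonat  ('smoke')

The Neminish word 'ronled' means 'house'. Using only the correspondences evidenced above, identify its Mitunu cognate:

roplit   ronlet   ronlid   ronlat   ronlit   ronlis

buslet ~ buslit, keye ~ kiyi — Neminish e corresponds to Mitunu i after a consonant, before a consonant other than r, m, n, p, b, f, v.
kalyad ~ kalyat, netonad ~ nidonat — Neminish d corresponds to Mitunu t word-finally.
Applying these to Neminish 'ronled':
  ronled → ronlid   (e→i after a consonant, before a consonant other than r, m, n, p, b, f, v)
  ronlid → ronlit   (d→t word-finally)
So the Mitunu cognate is 'ronlit'.

ronlit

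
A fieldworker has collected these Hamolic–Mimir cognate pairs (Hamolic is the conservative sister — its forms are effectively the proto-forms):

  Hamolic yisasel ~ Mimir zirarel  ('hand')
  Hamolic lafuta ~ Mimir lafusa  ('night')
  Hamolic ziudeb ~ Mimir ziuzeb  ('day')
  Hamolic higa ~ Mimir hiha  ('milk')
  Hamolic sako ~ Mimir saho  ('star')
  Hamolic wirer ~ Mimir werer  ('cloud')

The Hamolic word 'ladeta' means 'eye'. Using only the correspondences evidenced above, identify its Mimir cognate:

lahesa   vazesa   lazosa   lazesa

lazesa

ziudeb ~ ziuzeb — Hamolic d corresponds to Mimir z between vowels (before a front vowel).
lafuta ~ lafusa — Hamolic t corresponds to Mimir s between vowels (before a back vowel).
Applying these to Hamolic 'ladeta':
  ladeta → lazeta   (d→z between vowels (before a front vowel))
  lazeta → lazesa   (t→s between vowels (before a back vowel))
So the Mimir cognate is 'lazesa'.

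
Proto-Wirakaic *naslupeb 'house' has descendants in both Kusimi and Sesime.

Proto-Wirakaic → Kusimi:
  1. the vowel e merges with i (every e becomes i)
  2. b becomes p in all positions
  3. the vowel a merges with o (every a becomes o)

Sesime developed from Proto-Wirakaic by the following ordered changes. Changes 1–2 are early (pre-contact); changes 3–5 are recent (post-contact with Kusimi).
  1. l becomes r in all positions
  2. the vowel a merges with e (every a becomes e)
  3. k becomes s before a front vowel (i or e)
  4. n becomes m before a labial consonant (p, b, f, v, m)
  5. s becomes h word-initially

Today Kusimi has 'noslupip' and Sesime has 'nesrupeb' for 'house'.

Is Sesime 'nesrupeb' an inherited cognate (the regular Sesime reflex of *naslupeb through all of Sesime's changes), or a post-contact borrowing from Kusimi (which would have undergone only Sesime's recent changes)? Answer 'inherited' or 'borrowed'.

inherited

If inherited, *naslupeb would pass through all of Sesime's changes:
Sesime: *naslupeb > nasrupeb > nesrupeb  (by unconditioned shift, vowel merger)
If borrowed from Kusimi 'noslupip' after the early changes, it would undergo only the recent ones:
  rule 3 (palatalisation): no change (noslupip)
  rule 4 (nasal place assimilation): no change (noslupip)
  rule 5 (debuccalisation): no change (noslupip)
  ⇒ as a loan: noslupip
Sesime 'nesrupeb' matches the inherited outcome exactly, so it is an inherited cognate, not a loan.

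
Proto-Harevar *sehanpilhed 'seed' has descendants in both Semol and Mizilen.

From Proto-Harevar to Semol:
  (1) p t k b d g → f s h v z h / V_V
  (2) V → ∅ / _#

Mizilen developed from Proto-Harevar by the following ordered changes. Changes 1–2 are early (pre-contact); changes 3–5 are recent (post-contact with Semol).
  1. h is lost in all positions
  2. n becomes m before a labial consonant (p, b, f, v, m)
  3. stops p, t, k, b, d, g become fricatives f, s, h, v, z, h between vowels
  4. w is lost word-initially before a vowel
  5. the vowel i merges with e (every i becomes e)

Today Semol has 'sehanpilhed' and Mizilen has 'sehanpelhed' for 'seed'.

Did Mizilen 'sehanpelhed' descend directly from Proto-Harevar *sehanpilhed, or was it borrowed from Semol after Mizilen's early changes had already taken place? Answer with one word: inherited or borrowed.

If inherited, *sehanpilhed would pass through all of Mizilen's changes:
Mizilen: *sehanpilhed
  sehanpilhed → seanpiled   [h-loss]
  seanpiled → seampiled   [nasal place assimilation]
  seampiled (rule 3 does not apply)
  seampiled (rule 4 does not apply)
  seampiled → seampeled   [vowel merger]
  giving Mizilen seampeled.
If borrowed from Semol 'sehanpilhed' after the early changes, it would undergo only the recent ones:
  rule 3 (intervocalic lenition): no change (sehanpilhed)
  rule 4 (glide loss): no change (sehanpilhed)
  rule 5 (vowel merger): sehanpilhed → sehanpelhed
  ⇒ as a loan: sehanpelhed
Mizilen 'sehanpelhed' matches the loan outcome 'sehanpelhed', not the inherited 'seampeled' — it skipped the early Mizilen changes, so it was borrowed from Semol.

borrowed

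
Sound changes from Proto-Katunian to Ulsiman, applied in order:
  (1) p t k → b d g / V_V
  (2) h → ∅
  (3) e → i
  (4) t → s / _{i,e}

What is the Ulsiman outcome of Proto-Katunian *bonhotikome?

bonodigomi

Ulsiman: start from *bonhotikome.
  rule 1 (intervocalic voicing): bonhotikome → bonhodigome
  rule 2 (h-loss): bonhodigome → bonodigome
  rule 3 (vowel merger): bonodigome → bonodigomi
  rule 4: no change — bonodigomi
  ⇒ Ulsiman bonodigomi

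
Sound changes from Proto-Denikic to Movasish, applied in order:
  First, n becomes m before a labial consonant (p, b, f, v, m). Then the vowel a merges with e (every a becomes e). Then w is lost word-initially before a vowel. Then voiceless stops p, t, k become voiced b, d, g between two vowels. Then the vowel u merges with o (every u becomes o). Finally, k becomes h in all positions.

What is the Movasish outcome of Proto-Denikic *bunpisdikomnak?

bompisdigomneh

Movasish: start from *bunpisdikomnak.
  rule 1 (nasal place assimilation): bunpisdikomnak → bumpisdikomnak
  rule 2 (vowel merger): bumpisdikomnak → bumpisdikomnek
  rule 3: no change — bumpisdikomnek
  rule 4 (intervocalic voicing): bumpisdikomnek → bumpisdigomnek
  rule 5 (vowel merger): bumpisdigomnek → bompisdigomnek
  rule 6 (unconditioned shift): bompisdigomnek → bompisdigomneh
  ⇒ Movasish bompisdigomneh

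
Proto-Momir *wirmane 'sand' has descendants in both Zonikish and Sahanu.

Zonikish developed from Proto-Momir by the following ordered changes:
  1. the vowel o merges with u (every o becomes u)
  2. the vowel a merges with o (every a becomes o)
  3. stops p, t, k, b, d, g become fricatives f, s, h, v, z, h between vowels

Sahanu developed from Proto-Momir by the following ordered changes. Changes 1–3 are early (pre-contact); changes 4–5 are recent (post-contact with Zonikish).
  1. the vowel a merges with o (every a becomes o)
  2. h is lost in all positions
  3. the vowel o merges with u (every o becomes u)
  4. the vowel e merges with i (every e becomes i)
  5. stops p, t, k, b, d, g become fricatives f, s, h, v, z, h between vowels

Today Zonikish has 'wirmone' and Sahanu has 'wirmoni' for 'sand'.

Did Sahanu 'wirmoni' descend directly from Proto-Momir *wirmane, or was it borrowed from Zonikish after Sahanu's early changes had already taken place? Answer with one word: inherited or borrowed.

borrowed

If inherited, *wirmane would pass through all of Sahanu's changes:
Sahanu: *wirmane > wirmone > wirmune > wirmuni  (by vowel merger, vowel merger, vowel merger)
If borrowed from Zonikish 'wirmone' after the early changes, it would undergo only the recent ones:
  rule 4 (vowel merger): wirmone → wirmoni
  rule 5 (intervocalic lenition): no change (wirmoni)
  ⇒ as a loan: wirmoni
Sahanu 'wirmoni' matches the loan outcome 'wirmoni', not the inherited 'wirmuni' — it skipped the early Sahanu changes, so it was borrowed from Zonikish.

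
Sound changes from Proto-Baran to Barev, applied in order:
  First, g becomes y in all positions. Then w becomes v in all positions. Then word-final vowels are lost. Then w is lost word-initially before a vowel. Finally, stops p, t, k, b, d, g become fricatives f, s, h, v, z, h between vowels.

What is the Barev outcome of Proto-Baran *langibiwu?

lanyiviv

Barev: *langibiwu > lanyibiwu > lanyibivu > lanyibiv > lanyiviv  (by unconditioned shift, unconditioned shift, apocope, intervocalic lenition)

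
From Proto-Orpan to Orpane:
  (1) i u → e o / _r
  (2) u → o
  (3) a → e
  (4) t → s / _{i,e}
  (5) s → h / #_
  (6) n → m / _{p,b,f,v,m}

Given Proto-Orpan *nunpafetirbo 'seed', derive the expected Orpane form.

Orpane: *nunpafetirbo > nunpafeterbo > nonpafeterbo > nonpefeterbo > nonpefeserbo > nompefeserbo  (by pre-rhotic lowering, vowel merger, vowel merger, palatalisation, nasal place assimilation)

nompefeserbo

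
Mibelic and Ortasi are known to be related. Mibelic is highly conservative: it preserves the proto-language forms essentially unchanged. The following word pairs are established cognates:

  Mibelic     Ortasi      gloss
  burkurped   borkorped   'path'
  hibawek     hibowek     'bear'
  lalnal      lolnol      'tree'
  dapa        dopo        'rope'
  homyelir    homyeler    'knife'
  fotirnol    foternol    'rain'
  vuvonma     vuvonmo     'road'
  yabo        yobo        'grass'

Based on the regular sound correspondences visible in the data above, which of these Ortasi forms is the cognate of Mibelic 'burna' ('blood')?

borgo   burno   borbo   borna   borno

burkurped ~ borkorped — Mibelic u corresponds to Ortasi o after a consonant, before r.
dapa ~ dopo, vuvonma ~ vuvonmo — Mibelic a corresponds to Ortasi o word-finally.
Applying these to Mibelic 'burna':
  burna → borna   (u→o after a consonant, before r)
  borna → borno   (a→o word-finally)
So the Ortasi cognate is 'borno'.

borno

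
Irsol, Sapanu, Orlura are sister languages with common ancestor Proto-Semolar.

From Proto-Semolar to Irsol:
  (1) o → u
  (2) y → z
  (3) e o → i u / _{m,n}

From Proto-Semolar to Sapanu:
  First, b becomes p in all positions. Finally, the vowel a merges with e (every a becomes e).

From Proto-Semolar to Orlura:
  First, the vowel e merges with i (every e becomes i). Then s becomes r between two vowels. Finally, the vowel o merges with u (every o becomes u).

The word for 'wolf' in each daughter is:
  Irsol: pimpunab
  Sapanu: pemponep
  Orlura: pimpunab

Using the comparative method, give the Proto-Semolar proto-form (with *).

Position 8: Irsol has b, Sapanu has p, Orlura has b. Irsol preserves b here (none of its changes turn any other segment into b), so the proto-segment is *b.
Position 2: Irsol has i, Sapanu has e, Orlura has i. Taking the neighbouring segments as reconstructed: Irsol i could go back to *e or *i; Sapanu e could go back to *a or *e; Orlura i could go back to *e or *i — the one source consistent with every daughter is *e.
Position 5: Irsol has u, Sapanu has o, Orlura has u. Sapanu preserves o here (none of its changes turn any other segment into o), so the proto-segment is *o.
Continuing position by position gives *pemponab; check it forward:
Irsol: start from *pemponab.
  rule 1 (vowel merger): pemponab → pempunab
  rule 2: no change — pempunab
  rule 3 (pre-nasal raising): pempunab → pimpunab
  ⇒ Irsol pimpunab
Sapanu: *pemponab
  pemponab → pemponap   [unconditioned shift]
  pemponap → pemponep   [vowel merger]
  giving Sapanu pemponep.
Orlura: start from *pemponab.
  rule 1 (vowel merger): pemponab → pimponab
  rule 2: no change — pimponab
  rule 3 (vowel merger): pimponab → pimpunab
  ⇒ Orlura pimpunab
Only *pemponab yields all of Irsol pimpunab, Sapanu pemponep, Orlura pimpunab.

*pemponab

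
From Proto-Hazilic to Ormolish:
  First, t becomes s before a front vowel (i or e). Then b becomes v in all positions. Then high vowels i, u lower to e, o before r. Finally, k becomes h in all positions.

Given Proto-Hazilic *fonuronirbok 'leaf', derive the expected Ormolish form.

Ormolish: start from *fonuronirbok.
  rule 1: no change — fonuronirbok
  rule 2 (unconditioned shift): fonuronirbok → fonuronirvok
  rule 3 (pre-rhotic lowering): fonuronirvok → fonoronervok
  rule 4 (unconditioned shift): fonoronervok → fonoronervoh
  ⇒ Ormolish fonoronervoh

fonoronervoh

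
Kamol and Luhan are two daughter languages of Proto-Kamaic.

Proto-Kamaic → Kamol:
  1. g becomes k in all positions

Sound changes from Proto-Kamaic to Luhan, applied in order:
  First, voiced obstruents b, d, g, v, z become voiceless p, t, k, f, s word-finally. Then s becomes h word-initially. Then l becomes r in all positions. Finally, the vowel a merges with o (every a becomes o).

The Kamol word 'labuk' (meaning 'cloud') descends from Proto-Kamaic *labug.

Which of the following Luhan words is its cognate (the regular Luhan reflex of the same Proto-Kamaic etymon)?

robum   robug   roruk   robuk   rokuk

robuk

Luhan: *labug
  labug → labuk   [final devoicing]
  labuk (rule 2 does not apply)
  labuk → rabuk   [unconditioned shift]
  rabuk → robuk   [vowel merger]
  giving Luhan robuk.
Only 'robuk' matches the regular Luhan development of *labug.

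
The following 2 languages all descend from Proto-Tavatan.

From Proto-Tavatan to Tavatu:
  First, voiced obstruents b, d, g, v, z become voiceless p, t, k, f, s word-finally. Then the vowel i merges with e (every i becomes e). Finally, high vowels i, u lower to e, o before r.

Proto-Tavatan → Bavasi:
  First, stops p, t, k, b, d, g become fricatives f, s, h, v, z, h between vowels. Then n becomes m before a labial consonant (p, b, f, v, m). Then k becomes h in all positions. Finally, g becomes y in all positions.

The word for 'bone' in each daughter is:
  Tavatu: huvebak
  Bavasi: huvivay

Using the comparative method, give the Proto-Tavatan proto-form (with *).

Position 5: Tavatu has b, Bavasi has v. Tavatu preserves b here (none of its changes turn any other segment into b), so the proto-segment is *b.
Position 4: Tavatu has e, Bavasi has i. Bavasi preserves i here (none of its changes turn any other segment into i), so the proto-segment is *i.
Verify the candidate proto-form against each daughter:
Tavatu: start from *huvibag.
  rule 1 (final devoicing): huvibag → huvibak
  rule 2 (vowel merger): huvibak → huvebak
  rule 3: no change — huvebak
  ⇒ Tavatu huvebak
Bavasi: *huvibag > huvivag > huvivay  (by intervocalic lenition, unconditioned shift)
Only *huvibag yields all of Tavatu huvebak, Bavasi huvivay.

*huvibag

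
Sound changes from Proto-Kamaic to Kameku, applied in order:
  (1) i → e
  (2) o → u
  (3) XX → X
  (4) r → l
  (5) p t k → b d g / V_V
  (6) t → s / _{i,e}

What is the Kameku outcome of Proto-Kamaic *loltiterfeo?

lulsedelfeu

Kameku: start from *loltiterfeo.
  rule 1 (vowel merger): loltiterfeo → lolteterfeo
  rule 2 (vowel merger): lolteterfeo → lulteterfeu
  rule 3: no change — lulteterfeu
  rule 4 (unconditioned shift): lulteterfeu → lultetelfeu
  rule 5 (intervocalic voicing): lultetelfeu → lultedelfeu
  rule 6 (palatalisation): lultedelfeu → lulsedelfeu
  ⇒ Kameku lulsedelfeu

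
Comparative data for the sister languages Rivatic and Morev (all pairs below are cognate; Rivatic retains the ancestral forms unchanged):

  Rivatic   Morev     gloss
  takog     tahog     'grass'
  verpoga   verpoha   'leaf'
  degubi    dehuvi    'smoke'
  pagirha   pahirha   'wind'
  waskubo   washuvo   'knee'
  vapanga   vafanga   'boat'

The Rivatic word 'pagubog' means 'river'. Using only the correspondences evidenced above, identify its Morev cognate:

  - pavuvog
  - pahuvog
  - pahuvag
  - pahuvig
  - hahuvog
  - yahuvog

pahuvog

degubi ~ dehuvi — Rivatic g corresponds to Morev h between vowels (before a back vowel).
waskubo ~ washuvo — Rivatic b corresponds to Morev v between vowels (before a back vowel).
Applying these to Rivatic 'pagubog':
  pagubog → pahubog   (g→h between vowels (before a back vowel))
  pahubog → pahuvog   (b→v between vowels (before a back vowel))
So the Morev cognate is 'pahuvog'.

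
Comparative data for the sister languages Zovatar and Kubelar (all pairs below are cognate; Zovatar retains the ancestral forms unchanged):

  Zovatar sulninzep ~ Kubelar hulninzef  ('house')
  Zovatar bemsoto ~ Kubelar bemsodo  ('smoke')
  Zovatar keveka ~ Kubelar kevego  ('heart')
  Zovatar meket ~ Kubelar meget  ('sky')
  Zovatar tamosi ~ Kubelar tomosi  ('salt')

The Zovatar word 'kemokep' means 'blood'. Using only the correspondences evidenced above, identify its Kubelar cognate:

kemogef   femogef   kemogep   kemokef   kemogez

meket ~ meget — Zovatar k corresponds to Kubelar g between vowels (before a front vowel).
sulninzep ~ hulninzef — Zovatar p corresponds to Kubelar f word-finally.
Applying these to Zovatar 'kemokep':
  kemokep → kemogep   (k→g between vowels (before a front vowel))
  kemogep → kemogef   (p→f word-finally)
So the Kubelar cognate is 'kemogef'.

kemogef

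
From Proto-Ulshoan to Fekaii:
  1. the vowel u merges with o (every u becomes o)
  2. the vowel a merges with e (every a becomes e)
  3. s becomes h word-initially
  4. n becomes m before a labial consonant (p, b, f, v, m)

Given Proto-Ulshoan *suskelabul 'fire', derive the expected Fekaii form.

Fekaii: start from *suskelabul.
  rule 1 (vowel merger): suskelabul → soskelabol
  rule 2 (vowel merger): soskelabol → soskelebol
  rule 3 (debuccalisation): soskelebol → hoskelebol
  rule 4: no change — hoskelebol
  ⇒ Fekaii hoskelebol

hoskelebol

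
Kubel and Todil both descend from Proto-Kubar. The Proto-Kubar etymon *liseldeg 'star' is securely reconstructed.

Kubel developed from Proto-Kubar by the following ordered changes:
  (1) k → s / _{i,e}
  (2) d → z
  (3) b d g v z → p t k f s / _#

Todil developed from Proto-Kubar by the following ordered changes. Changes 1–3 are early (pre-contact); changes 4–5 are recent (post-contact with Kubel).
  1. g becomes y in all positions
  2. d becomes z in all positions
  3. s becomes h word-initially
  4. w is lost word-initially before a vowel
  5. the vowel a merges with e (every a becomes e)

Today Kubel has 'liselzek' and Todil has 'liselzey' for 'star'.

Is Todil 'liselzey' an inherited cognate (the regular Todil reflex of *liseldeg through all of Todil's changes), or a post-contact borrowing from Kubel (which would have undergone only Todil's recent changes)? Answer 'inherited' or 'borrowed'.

inherited

If inherited, *liseldeg would pass through all of Todil's changes:
Todil: *liseldeg
  liseldeg → liseldey   [unconditioned shift]
  liseldey → liselzey   [unconditioned shift]
  liselzey (rule 3 does not apply)
  liselzey (rule 4 does not apply)
  liselzey (rule 5 does not apply)
  giving Todil liselzey.
If borrowed from Kubel 'liselzek' after the early changes, it would undergo only the recent ones:
  rule 4 (glide loss): no change (liselzek)
  rule 5 (vowel merger): no change (liselzek)
  ⇒ as a loan: liselzek
Todil 'liselzey' matches the inherited outcome exactly, so it is an inherited cognate, not a loan.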